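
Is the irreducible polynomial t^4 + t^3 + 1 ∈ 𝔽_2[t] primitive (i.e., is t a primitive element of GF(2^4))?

Write f(t) = t^4 + t^3 + 1.
|GF(2^4)^×| = 2^4 − 1 = 15. Prime factorization: 15 = 3·5.
f is primitive ⇔ t has order 15 in GF(2)[t]/(f), i.e. t^(15/q) ≠ 1 for each prime q | 15.
t^(5) mod f = t^3 + t + 1.
t^(3) mod f = t^3.
None equal 1, so t has full order 15; f is primitive.

Yes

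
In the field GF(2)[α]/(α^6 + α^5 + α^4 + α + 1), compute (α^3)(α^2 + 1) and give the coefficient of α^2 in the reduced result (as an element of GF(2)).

Multiply in GF(2)[α]: (α^3)·(α^2 + 1) = α^5 + α^3.
Reduced: α^5 + α^3.

0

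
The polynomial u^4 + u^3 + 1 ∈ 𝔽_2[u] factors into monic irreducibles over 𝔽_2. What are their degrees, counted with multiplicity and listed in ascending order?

Write g(u) = u^4 + u^3 + 1.
Roots in 𝔽_2: g(0) = 1; g(1) = 1.
Complete factorization: g(u) = (u^4 + u^3 + 1).
Factor degrees with multiplicity: 4 = 4.

4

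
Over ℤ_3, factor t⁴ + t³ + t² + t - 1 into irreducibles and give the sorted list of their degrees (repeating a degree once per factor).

1, 3

Write f(t) = t⁴ + t³ + t² + t - 1.
Roots in ℤ_3: f(0) = 2; f(1) = 0 → root; f(2) = 2.
Linear factors from roots: (t - 1).
Complete factorization: f(t) = (t - 1)·(t³ - t² + 1).
Factor degrees with multiplicity: 1 + 3 = 4.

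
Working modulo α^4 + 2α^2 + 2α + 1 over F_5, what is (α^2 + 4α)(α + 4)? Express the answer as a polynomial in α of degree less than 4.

α^3 + 3α^2 + α

Multiply in F_5[α]: (α^2 + 4α)·(α + 4) = α^3 + 3α^2 + α.
Reduced: α^3 + 3α^2 + α.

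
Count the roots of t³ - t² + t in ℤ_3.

2

Write g(t) = t³ - t² + t.
Evaluate at each of the 3 elements of ℤ_3:
g(0) = 0 → root; g(1) = 1; g(2) = 0 → root.
Roots: {0, 2}.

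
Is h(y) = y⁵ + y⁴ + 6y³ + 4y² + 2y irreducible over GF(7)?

Check for roots in GF(7): h(0) = 0 → root; h(1) = 0 → root; h(2) = 4; h(3) = 3; h(4) = 0 → root; h(5) = 4; h(6) = 3.
h(0) = 0, so (y) divides h(y); h is reducible.

No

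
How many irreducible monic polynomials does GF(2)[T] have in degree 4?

Gauss's count: N_{2}(4) = (1/4) Σ_{d|4} μ(4/d)·2^d.
Divisors of 4: 1, 2, 4; μ(4/d) for each: 0, -1, 1.
Σ = − 2^2 + 2^4 = 12.
N = 12/4 = 3.

3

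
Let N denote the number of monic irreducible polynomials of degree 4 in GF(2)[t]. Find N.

Gauss's count: N_{2}(4) = (1/4) Σ_{d|4} μ(4/d)·2^d.
Divisors of 4: 1, 2, 4; μ(4/d) for each: 0, -1, 1.
Σ = − 2^2 + 2^4 = 12.
N = 12/4 = 3.

3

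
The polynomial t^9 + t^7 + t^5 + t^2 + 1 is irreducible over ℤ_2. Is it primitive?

Write f(t) = t^9 + t^7 + t^5 + t^2 + 1.
|GF(2^9)^×| = 2^9 − 1 = 511. Prime factorization: 511 = 7·73.
f is primitive ⇔ t has order 511 in GF(2)[t]/(f), i.e. t^(511/q) ≠ 1 for each prime q | 511.
t^(73) mod f = t^8 + t^7 + t^6 + t^5 + t^3 + t.
t^(7) mod f = t^7.
None equal 1, so t has full order 511; f is primitive.

Yes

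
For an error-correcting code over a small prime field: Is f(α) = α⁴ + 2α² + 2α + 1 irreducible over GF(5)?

Check for roots in GF(5): f(0) = 1; f(1) = 1; f(2) = 4; f(3) = 1; f(4) = 2.
No roots, so no linear factors.
Degree-2 irreducible divisors: test the 10 monic irreducibles of degree 2 over GF(5).
None of them divide f (all give nonzero remainder).
No irreducible factor of degree ≤ 2 exists, so f is irreducible over GF(5).

Yes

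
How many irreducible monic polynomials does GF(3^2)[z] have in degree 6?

The number of monic irreducibles of degree 6 over GF(9) is (1/6)·Σ_{d∣6} μ(6/d) 9^d.
Divisors of 6: 1, 2, 3, 6; μ(6/d) for each: 1, -1, -1, 1.
Σ = 9^1 − 9^2 − 9^3 + 9^6 = 530640.
N = 530640/6 = 88440.

88440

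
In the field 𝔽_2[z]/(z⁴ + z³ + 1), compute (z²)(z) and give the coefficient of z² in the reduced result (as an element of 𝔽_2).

Multiply in 𝔽_2[z]: (z²)·(z) = z³.
Reduced: z³.

0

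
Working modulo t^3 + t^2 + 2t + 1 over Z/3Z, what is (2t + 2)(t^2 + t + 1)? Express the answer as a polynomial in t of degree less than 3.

Multiply in Z/3Z[t]: (2t + 2)·(t^2 + t + 1) = 2t^3 + t^2 + t + 2.
Reduce using t^3 ≡ 2t^2 + t + 2 (mod t^3 + t^2 + 2t + 1).
Reduced: 2t^2.

2t^2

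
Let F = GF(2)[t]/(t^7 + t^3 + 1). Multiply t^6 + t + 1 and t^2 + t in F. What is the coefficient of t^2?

Multiply in GF(2)[t]: (t^6 + t + 1)·(t^2 + t) = t^8 + t^7 + t^3 + t.
Reduce using t^7 ≡ t^3 + 1 (mod t^7 + t^3 + 1).
Reduced: t^4 + 1.

0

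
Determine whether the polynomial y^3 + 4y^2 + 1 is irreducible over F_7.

Write g(y) = y^3 + 4y^2 + 1.
Check for roots in F_7: g(0) = 1; g(1) = 6; g(2) = 4; g(3) = 1; g(4) = 3; g(5) = 2; g(6) = 4.
No roots. A degree-3 polynomial over a field with no linear factor is irreducible.

Yes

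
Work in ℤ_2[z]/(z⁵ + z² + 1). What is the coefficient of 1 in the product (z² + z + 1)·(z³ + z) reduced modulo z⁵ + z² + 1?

1

Multiply in ℤ_2[z]: (z² + z + 1)·(z³ + z) = z⁵ + z⁴ + z² + z.
Reduce using z⁵ ≡ z² + 1 (mod z⁵ + z² + 1).
Reduced: z⁴ + z + 1.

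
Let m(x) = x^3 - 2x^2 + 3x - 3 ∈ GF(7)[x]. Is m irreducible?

Yes

Check for roots in GF(7): m(0) = 4; m(1) = 6; m(2) = 3; m(3) = 1; m(4) = 6; m(5) = 3; m(6) = 5.
No roots. A degree-3 polynomial over a field with no linear factor is irreducible.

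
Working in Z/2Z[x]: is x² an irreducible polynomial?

Write g(x) = x².
Check for roots in Z/2Z: g(0) = 0 → root; g(1) = 1.
g(0) = 0, so (x) divides g(x); g is reducible.

No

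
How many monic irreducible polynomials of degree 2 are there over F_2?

The number of monic irreducibles of degree 2 over GF(2) is (1/2)·Σ_{d∣2} μ(2/d) 2^d.
Divisors of 2: 1, 2; μ(2/d) for each: -1, 1.
Σ = − 2^1 + 2^2 = 2.
N = 2/2 = 1.

1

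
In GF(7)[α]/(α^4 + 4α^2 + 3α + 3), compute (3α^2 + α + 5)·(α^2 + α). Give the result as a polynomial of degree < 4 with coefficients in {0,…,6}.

4α^3 + α^2 + 3α + 5

Multiply in GF(7)[α]: (3α^2 + α + 5)·(α^2 + α) = 3α^4 + 4α^3 + 6α^2 + 5α.
Reduce using α^4 ≡ 3α^2 + 4α + 4 (mod α^4 + 4α^2 + 3α + 3).
Reduced: 4α^3 + α^2 + 3α + 5.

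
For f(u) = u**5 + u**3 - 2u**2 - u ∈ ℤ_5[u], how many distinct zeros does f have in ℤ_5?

Evaluate at each of the 5 elements of ℤ_5:
f(0) = 0 → root; f(1) = 4; f(2) = 0 → root; f(3) = 4; f(4) = 2.
Roots: {0, 2}.

2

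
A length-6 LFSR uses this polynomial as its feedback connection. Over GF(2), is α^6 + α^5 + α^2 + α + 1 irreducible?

Write m(α) = α^6 + α^5 + α^2 + α + 1.
Check for roots in GF(2): m(0) = 1; m(1) = 1.
No roots, so no linear factors.
Monic irreducibles of degree 2 over GF(2): α^2 + α + 1.
None of them divide m (all give nonzero remainder).
Monic irreducibles of degree 3 over GF(2): α^3 + α + 1, α^3 + α^2 + 1.
None of them divide m (all give nonzero remainder).
No irreducible factor of degree ≤ 3 exists, so m is irreducible over GF(2).

Yes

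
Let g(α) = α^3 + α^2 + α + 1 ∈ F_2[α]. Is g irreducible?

No

Check for roots in F_2: g(0) = 1; g(1) = 0 → root.
g(1) = 0, so (α − 1) divides g(α); g is reducible.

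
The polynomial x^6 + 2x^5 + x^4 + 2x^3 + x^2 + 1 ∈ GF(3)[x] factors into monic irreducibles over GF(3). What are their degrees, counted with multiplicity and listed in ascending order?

1, 2, 3

Write f(x) = x^6 + 2x^5 + x^4 + 2x^3 + x^2 + 1.
Roots in GF(3): f(0) = 1; f(1) = 2; f(2) = 0 → root.
Linear factors from roots: (x + 1).
Complete factorization: f(x) = (x + 1)·(x^2 + 1)·(x^3 + x^2 + 2x + 1).
Factor degrees with multiplicity: 1 + 2 + 3 = 6.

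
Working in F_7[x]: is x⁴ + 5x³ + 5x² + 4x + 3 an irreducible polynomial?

No

Write h(x) = x⁴ + 5x³ + 5x² + 4x + 3.
Check for roots in F_7: h(0) = 3; h(1) = 4; h(2) = 3; h(3) = 3; h(4) = 3; h(5) = 5; h(6) = 0 → root.
h(6) = 0, so (x − 6) divides h(x); h is reducible.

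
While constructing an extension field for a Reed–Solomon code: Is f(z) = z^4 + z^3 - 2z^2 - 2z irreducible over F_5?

Check for roots in F_5: f(0) = 0 → root; f(1) = 3; f(2) = 2; f(3) = 4; f(4) = 0 → root.
f(0) = 0, so (z) divides f(z); f is reducible.

No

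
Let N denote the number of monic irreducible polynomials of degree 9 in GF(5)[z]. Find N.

217000

By the necklace-counting formula, N_5(9) = (1/9) Σ_{d|9} μ(9/d)·5^d.
Divisors of 9: 1, 3, 9; μ(9/d) for each: 0, -1, 1.
Σ = − 5^3 + 5^9 = 1953000.
N = 1953000/9 = 217000.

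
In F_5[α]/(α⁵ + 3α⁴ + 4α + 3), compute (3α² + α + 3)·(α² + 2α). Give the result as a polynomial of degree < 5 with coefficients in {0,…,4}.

Multiply in F_5[α]: (3α² + α + 3)·(α² + 2α) = 3α⁴ + 2α³ + α.
Reduced: 3α⁴ + 2α³ + α.

3α^4 + 2α^3 + α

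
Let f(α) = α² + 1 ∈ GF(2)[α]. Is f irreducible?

Check for roots in GF(2): f(0) = 1; f(1) = 0 → root.
f(1) = 0, so (α − 1) divides f(α); f is reducible.

No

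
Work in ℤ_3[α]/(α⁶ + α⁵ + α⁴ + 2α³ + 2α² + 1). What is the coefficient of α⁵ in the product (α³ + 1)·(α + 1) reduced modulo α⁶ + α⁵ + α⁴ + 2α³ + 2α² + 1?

Multiply in ℤ_3[α]: (α³ + 1)·(α + 1) = α⁴ + α³ + α + 1.
Reduced: α⁴ + α³ + α + 1.

0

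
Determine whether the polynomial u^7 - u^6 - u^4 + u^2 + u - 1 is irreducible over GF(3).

No

Write f(u) = u^7 - u^6 - u^4 + u^2 + u - 1.
Check for roots in GF(3): f(0) = 2; f(1) = 0 → root; f(2) = 2.
f(1) = 0, so (u − 1) divides f(u); f is reducible.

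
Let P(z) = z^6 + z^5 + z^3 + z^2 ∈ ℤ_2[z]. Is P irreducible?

No

Check for roots in ℤ_2: P(0) = 0 → root; P(1) = 0 → root.
P(0) = 0, so (z) divides P(z); P is reducible.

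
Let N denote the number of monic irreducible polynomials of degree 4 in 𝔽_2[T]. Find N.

Gauss's count: N_{2}(4) = (1/4) Σ_{d|4} μ(4/d)·2^d.
Divisors of 4: 1, 2, 4; μ(4/d) for each: 0, -1, 1.
Σ = − 2^2 + 2^4 = 12.
N = 12/4 = 3.

3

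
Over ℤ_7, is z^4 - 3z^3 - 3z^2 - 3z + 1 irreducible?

No

Write P(z) = z^4 - 3z^3 - 3z^2 - 3z + 1.
Check for roots in ℤ_7: P(0) = 1; P(1) = 0 → root; P(2) = 3; P(3) = 0 → root; P(4) = 5; P(5) = 0 → root; P(6) = 5.
P(1) = 0, so (z − 1) divides P(z); P is reducible.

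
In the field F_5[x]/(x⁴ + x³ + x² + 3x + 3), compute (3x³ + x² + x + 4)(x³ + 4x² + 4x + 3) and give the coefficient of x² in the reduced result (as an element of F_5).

Multiply in F_5[x]: (3x³ + x² + x + 4)·(x³ + 4x² + 4x + 3) = 3x⁶ + 3x⁵ + 2x⁴ + x³ + 3x² + 4x + 2.
Reduce using x⁴ ≡ 4x³ + 4x² + 2x + 2 (mod x⁴ + x³ + x² + 3x + 3).
Reduced: 3x³ + 2x.

0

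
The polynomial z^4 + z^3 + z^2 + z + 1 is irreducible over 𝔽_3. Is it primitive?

No

Write f(z) = z^4 + z^3 + z^2 + z + 1.
|GF(3^4)^×| = 3^4 − 1 = 80. Prime factorization: 80 = 2^4·5.
f is primitive ⇔ z has order 80 in GF(3)[z]/(f), i.e. z^(80/q) ≠ 1 for each prime q | 80.
z^(40) mod f = 1
z^(16) mod f = z.
Since z^(40) = 1, the order of z divides 40 < 80; not primitive.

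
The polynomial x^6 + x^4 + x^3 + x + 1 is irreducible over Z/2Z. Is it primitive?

Write f(x) = x^6 + x^4 + x^3 + x + 1.
|GF(2^6)^×| = 2^6 − 1 = 63. Prime factorization: 63 = 3^2·7.
f is primitive ⇔ x has order 63 in GF(2)[x]/(f), i.e. x^(63/q) ≠ 1 for each prime q | 63.
x^(21) mod f = x^3 + x^2 + x.
x^(9) mod f = x^5 + x^4 + x^2 + 1.
None equal 1, so x has full order 63; f is primitive.

Yes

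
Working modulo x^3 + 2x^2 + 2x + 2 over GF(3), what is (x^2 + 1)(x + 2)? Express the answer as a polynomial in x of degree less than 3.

2x

Multiply in GF(3)[x]: (x^2 + 1)·(x + 2) = x^3 + 2x^2 + x + 2.
Reduce using x^3 ≡ x^2 + x + 1 (mod x^3 + 2x^2 + 2x + 2).
Reduced: 2x.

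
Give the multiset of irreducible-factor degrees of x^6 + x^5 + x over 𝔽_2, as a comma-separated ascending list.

Write h(x) = x^6 + x^5 + x.
Roots in 𝔽_2: h(0) = 0 → root; h(1) = 1.
Linear factors from roots: (x).
Complete factorization: h(x) = (x)·(x^2 + x + 1)·(x^3 + x + 1).
Factor degrees with multiplicity: 1 + 2 + 3 = 6.

1, 2, 3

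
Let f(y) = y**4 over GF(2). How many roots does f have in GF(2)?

1

Evaluate at each of the 2 elements of GF(2):
f(0) = 0 → root; f(1) = 1.
Roots: {0}.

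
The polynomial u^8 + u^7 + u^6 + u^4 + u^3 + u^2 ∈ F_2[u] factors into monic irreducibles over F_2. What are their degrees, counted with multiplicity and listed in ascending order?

1, 1, 1, 1, 1, 1, 2

Write f(u) = u^8 + u^7 + u^6 + u^4 + u^3 + u^2.
Roots in F_2: f(0) = 0 → root; f(1) = 0 → root.
Linear factors from roots: (u), (u + 1).
Complete factorization: f(u) = (u)^2·(u + 1)^4·(u^2 + u + 1).
Factor degrees with multiplicity: 1 + 1 + 1 + 1 + 1 + 1 + 2 = 8.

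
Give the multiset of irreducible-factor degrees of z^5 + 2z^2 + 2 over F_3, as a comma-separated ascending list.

Write h(z) = z^5 + 2z^2 + 2.
Roots in F_3: h(0) = 2; h(1) = 2; h(2) = 0 → root.
Linear factors from roots: (z + 1).
Complete factorization: h(z) = (z + 1)·(z^4 + 2z^3 + z^2 + z + 2).
Factor degrees with multiplicity: 1 + 4 = 5.

1, 4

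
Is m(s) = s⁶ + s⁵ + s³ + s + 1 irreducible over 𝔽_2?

Check for roots in 𝔽_2: m(0) = 1; m(1) = 1.
No roots, so no linear factors.
Monic irreducibles of degree 2 over GF(2): s² + s + 1.
s² + s + 1 divides m: m(s) = (s² + s + 1)·(s⁴ + s² + 1).

No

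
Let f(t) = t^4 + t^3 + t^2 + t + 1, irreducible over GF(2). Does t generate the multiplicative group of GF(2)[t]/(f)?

No

|GF(2^4)^×| = 2^4 − 1 = 15. Prime factorization: 15 = 3·5.
f is primitive ⇔ t has order 15 in GF(2)[t]/(f), i.e. t^(15/q) ≠ 1 for each prime q | 15.
t^(5) mod f = 1
t^(3) mod f = t^3.
Since t^(5) = 1, the order of t divides 5 < 15; not primitive.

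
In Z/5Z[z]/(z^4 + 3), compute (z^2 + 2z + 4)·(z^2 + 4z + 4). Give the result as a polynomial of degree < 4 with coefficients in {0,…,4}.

z^3 + z^2 + 4z + 3

Multiply in Z/5Z[z]: (z^2 + 2z + 4)·(z^2 + 4z + 4) = z^4 + z^3 + z^2 + 4z + 1.
Reduce using z^4 ≡ 2 (mod z^4 + 3).
Reduced: z^3 + z^2 + 4z + 3.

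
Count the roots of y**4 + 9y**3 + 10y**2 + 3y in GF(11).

Write g(y) = y**4 + 9y**3 + 10y**2 + 3y.
Evaluate at each of the 11 elements of GF(11):
g(0) = 0 → root; g(1) = 1; g(2) = 2; g(3) = 5; g(4) = 3; g(5) = 2; g(6) = 10; g(7) = 4; g(8) = 7; g(9) = 0 → root; g(10) = 10.
Roots: {0, 9}.

2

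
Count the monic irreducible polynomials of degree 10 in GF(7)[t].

x^(7^10) − x is the product of all monic irreducibles of degree dividing 10; Möbius inversion gives N = (1/10) Σ μ(10/d)·7^d.
Divisors of 10: 1, 2, 5, 10; μ(10/d) for each: 1, -1, -1, 1.
Σ = 7^1 − 7^2 − 7^5 + 7^10 = 282458400.
N = 282458400/10 = 28245840.

28245840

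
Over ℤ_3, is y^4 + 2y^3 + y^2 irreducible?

Write h(y) = y^4 + 2y^3 + y^2.
Check for roots in ℤ_3: h(0) = 0 → root; h(1) = 1; h(2) = 0 → root.
h(0) = 0, so (y) divides h(y); h is reducible.

No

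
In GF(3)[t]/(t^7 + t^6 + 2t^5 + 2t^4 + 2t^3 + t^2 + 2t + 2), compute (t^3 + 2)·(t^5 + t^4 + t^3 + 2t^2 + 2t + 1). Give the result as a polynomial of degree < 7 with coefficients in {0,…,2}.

Multiply in GF(3)[t]: (t^3 + 2)·(t^5 + t^4 + t^3 + 2t^2 + 2t + 1) = t^8 + t^7 + t^6 + t^5 + t^4 + t^2 + t + 2.
Reduce using t^7 ≡ 2t^6 + t^5 + t^4 + t^3 + 2t^2 + t + 1 (mod t^7 + t^6 + 2t^5 + 2t^4 + 2t^3 + t^2 + 2t + 2).
Reduced: 2t^6 + 2t^5 + 2t^4 + 2t^3 + 2t^2 + 2t + 2.

2t^6 + 2t^5 + 2t^4 + 2t^3 + 2t^2 + 2t + 2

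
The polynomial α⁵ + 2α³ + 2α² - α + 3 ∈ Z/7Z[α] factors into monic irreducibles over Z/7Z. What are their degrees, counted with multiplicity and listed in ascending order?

1, 1, 1, 1, 1

Write h(α) = α⁵ + 2α³ + 2α² - α + 3.
Linear factors from roots: (α - 1), (α - 3), (α + 3), (α + 2).
Complete factorization: h(α) = (α + 2)·(α + 3)·(α - 3)·(α - 1)^2.
Factor degrees with multiplicity: 1 + 1 + 1 + 1 + 1 = 5.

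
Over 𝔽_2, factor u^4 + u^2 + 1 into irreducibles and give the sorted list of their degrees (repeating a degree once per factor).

2, 2

Write f(u) = u^4 + u^2 + 1.
Roots in 𝔽_2: f(0) = 1; f(1) = 1.
Complete factorization: f(u) = (u^2 + u + 1)^2.
Factor degrees with multiplicity: 2 + 2 = 4.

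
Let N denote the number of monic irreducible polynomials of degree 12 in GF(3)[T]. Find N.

44220

Gauss's count: N_{3}(12) = (1/12) Σ_{d|12} μ(12/d)·3^d.
Divisors of 12: 1, 2, 3, 4, 6, 12; μ(12/d) for each: 0, 1, 0, -1, -1, 1.
Σ = 3^2 − 3^4 − 3^6 + 3^12 = 530640.
N = 530640/12 = 44220.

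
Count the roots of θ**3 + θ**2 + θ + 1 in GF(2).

Write P(θ) = θ**3 + θ**2 + θ + 1.
Evaluate at each of the 2 elements of GF(2):
P(0) = 1; P(1) = 0 → root.
Roots: {1}.

1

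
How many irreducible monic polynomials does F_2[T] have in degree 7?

Gauss's count: N_{2}(7) = (1/7) Σ_{d|7} μ(7/d)·2^d.
Divisors of 7: 1, 7; μ(7/d) for each: -1, 1.
Σ = − 2^1 + 2^7 = 126.
N = 126/7 = 18.

18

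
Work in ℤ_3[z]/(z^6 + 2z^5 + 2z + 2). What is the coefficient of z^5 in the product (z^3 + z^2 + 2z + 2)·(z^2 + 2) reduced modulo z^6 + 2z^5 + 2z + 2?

Multiply in ℤ_3[z]: (z^3 + z^2 + 2z + 2)·(z^2 + 2) = z^5 + z^4 + z^3 + z^2 + z + 1.
Reduced: z^5 + z^4 + z^3 + z^2 + z + 1.

1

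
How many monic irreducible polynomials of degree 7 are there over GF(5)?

x^(5^7) − x is the product of all monic irreducibles of degree dividing 7; Möbius inversion gives N = (1/7) Σ μ(7/d)·5^d.
Divisors of 7: 1, 7; μ(7/d) for each: -1, 1.
Σ = − 5^1 + 5^7 = 78120.
N = 78120/7 = 11160.

11160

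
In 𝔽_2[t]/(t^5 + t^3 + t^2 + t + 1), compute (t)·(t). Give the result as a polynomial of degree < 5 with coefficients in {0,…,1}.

Multiply in 𝔽_2[t]: (t)·(t) = t^2.
Reduced: t^2.

t^2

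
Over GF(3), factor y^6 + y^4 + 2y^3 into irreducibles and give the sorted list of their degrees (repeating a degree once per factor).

Write h(y) = y^6 + y^4 + 2y^3.
Roots in GF(3): h(0) = 0 → root; h(1) = 1; h(2) = 0 → root.
Linear factors from roots: (y), (y + 1).
Complete factorization: h(y) = (y + 1)·(y)^3·(y^2 + 2y + 2).
Factor degrees with multiplicity: 1 + 1 + 1 + 1 + 2 = 6.

1, 1, 1, 1, 2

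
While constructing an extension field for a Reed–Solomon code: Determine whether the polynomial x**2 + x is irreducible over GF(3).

Write h(x) = x**2 + x.
Check for roots in GF(3): h(0) = 0 → root; h(1) = 2; h(2) = 0 → root.
h(0) = 0, so (x) divides h(x); h is reducible.

No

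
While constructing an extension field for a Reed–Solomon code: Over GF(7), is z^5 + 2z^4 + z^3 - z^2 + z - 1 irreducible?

Write g(z) = z^5 + 2z^4 + z^3 - z^2 + z - 1.
Check for roots in GF(7): g(0) = 6; g(1) = 3; g(2) = 6; g(3) = 5; g(4) = 5; g(5) = 6; g(6) = 4.
No roots, so no linear factors.
Degree-2 irreducible divisors: test the 21 monic irreducibles of degree 2 over GF(7).
None of them divide g (all give nonzero remainder).
No irreducible factor of degree ≤ 2 exists, so g is irreducible over GF(7).

Yes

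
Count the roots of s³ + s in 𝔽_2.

Write f(s) = s³ + s.
Evaluate at each of the 2 elements of 𝔽_2:
f(0) = 0 → root; f(1) = 0 → root.
Roots: {0, 1}.

2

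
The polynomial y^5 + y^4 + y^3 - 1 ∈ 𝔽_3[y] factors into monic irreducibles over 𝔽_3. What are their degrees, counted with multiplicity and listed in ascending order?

2, 3

Write g(y) = y^5 + y^4 + y^3 - 1.
Roots in 𝔽_3: g(0) = 2; g(1) = 2; g(2) = 1.
Complete factorization: g(y) = (y^2 + 1)·(y^3 + y^2 - 1).
Factor degrees with multiplicity: 2 + 3 = 5.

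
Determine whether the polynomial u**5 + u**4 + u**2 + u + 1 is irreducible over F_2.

Write g(u) = u**5 + u**4 + u**2 + u + 1.
Check for roots in F_2: g(0) = 1; g(1) = 1.
No roots, so no linear factors.
Monic irreducibles of degree 2 over GF(2): u**2 + u + 1.
None of them divide g (all give nonzero remainder).
No irreducible factor of degree ≤ 2 exists, so g is irreducible over GF(2).

Yes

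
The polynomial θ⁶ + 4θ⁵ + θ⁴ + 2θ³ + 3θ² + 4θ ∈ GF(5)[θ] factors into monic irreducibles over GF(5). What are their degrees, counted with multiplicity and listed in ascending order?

Write h(θ) = θ⁶ + 4θ⁵ + θ⁴ + 2θ³ + 3θ² + 4θ.
Roots in GF(5): h(0) = 0 → root; h(1) = 0 → root; h(2) = 4; h(3) = 0 → root; h(4) = 0 → root.
Linear factors from roots: (θ), (θ + 4), (θ + 2), (θ + 1).
Complete factorization: h(θ) = (θ)·(θ + 1)·(θ + 2)·(θ + 4)·(θ² + 2θ + 3).
Factor degrees with multiplicity: 1 + 1 + 1 + 1 + 2 = 6.

1, 1, 1, 1, 2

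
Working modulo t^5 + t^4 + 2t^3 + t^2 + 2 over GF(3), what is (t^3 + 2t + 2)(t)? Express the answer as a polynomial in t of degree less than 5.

t^4 + 2t^2 + 2t

Multiply in GF(3)[t]: (t^3 + 2t + 2)·(t) = t^4 + 2t^2 + 2t.
Reduced: t^4 + 2t^2 + 2t.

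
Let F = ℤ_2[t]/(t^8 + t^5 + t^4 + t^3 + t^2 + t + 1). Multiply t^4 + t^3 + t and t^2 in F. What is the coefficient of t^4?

0

Multiply in ℤ_2[t]: (t^4 + t^3 + t)·(t^2) = t^6 + t^5 + t^3.
Reduced: t^6 + t^5 + t^3.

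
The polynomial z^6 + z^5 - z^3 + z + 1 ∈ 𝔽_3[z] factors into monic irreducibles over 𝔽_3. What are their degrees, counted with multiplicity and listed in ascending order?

Write g(z) = z^6 + z^5 - z^3 + z + 1.
Roots in 𝔽_3: g(0) = 1; g(1) = 0 → root; g(2) = 1.
Linear factors from roots: (z - 1).
Complete factorization: g(z) = (z - 1)^2·(z^2 + 1)^2.
Factor degrees with multiplicity: 1 + 1 + 2 + 2 = 6.

1, 1, 2, 2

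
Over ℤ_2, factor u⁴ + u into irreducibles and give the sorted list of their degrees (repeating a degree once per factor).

1, 1, 2

Write f(u) = u⁴ + u.
Roots in ℤ_2: f(0) = 0 → root; f(1) = 0 → root.
Linear factors from roots: (u), (u + 1).
Complete factorization: f(u) = (u)·(u + 1)·(u² + u + 1).
Factor degrees with multiplicity: 1 + 1 + 2 = 4.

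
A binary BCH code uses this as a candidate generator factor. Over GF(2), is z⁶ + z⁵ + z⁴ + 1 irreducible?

No

Write f(z) = z⁶ + z⁵ + z⁴ + 1.
Check for roots in GF(2): f(0) = 1; f(1) = 0 → root.
f(1) = 0, so (z − 1) divides f(z); f is reducible.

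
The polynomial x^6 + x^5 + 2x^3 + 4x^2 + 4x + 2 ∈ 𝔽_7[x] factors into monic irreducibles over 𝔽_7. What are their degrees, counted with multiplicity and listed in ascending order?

Write h(x) = x^6 + x^5 + 2x^3 + 4x^2 + 4x + 2.
Linear factors from roots: (x + 6), (x + 1).
Complete factorization: h(x) = (x + 1)·(x + 6)·(x^2 + 4x + 1)·(x^2 + 4x + 5).
Factor degrees with multiplicity: 1 + 1 + 2 + 2 = 6.

1, 1, 2, 2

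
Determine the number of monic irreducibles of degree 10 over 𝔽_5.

976248

x^(5^10) − x is the product of all monic irreducibles of degree dividing 10; Möbius inversion gives N = (1/10) Σ μ(10/d)·5^d.
Divisors of 10: 1, 2, 5, 10; μ(10/d) for each: 1, -1, -1, 1.
Σ = 5^1 − 5^2 − 5^5 + 5^10 = 9762480.
N = 9762480/10 = 976248.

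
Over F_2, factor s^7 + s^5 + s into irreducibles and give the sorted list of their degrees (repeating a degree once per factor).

1, 3, 3

Write g(s) = s^7 + s^5 + s.
Roots in F_2: g(0) = 0 → root; g(1) = 1.
Linear factors from roots: (s).
Complete factorization: g(s) = (s)·(s^3 + s^2 + 1)^2.
Factor degrees with multiplicity: 1 + 3 + 3 = 7.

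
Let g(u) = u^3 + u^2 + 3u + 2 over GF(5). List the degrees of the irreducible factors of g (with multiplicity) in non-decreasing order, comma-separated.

Roots in GF(5): g(0) = 2; g(1) = 2; g(2) = 0 → root; g(3) = 2; g(4) = 4.
Linear factors from roots: (u + 3).
Complete factorization: g(u) = (u + 3)·(u^2 + 3u + 4).
Factor degrees with multiplicity: 1 + 2 = 3.

1, 2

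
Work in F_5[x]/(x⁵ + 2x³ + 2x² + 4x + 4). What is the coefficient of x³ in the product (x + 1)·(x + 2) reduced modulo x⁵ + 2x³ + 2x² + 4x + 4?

0

Multiply in F_5[x]: (x + 1)·(x + 2) = x² + 3x + 2.
Reduced: x² + 3x + 2.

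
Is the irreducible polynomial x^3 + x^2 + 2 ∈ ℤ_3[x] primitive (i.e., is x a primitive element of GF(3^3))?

No

Write f(x) = x^3 + x^2 + 2.
|GF(3^3)^×| = 3^3 − 1 = 26. Prime factorization: 26 = 2·13.
f is primitive ⇔ x has order 26 in GF(3)[x]/(f), i.e. x^(26/q) ≠ 1 for each prime q | 26.
x^(13) mod f = 1
x^(2) mod f = x^2.
Since x^(13) = 1, the order of x divides 13 < 26; not primitive.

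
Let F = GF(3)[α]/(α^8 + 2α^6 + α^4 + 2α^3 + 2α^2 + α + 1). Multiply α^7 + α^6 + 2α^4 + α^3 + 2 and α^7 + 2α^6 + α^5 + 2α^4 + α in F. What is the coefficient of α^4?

Multiply in GF(3)[α]: (α^7 + α^6 + 2α^4 + α^3 + 2)·(α^7 + 2α^6 + α^5 + 2α^4 + α) = α^14 + 2α^11 + α^10 + α^9 + 2α^7 + α^6 + α^5 + 2α^4 + 2α.
Reduce using α^8 ≡ α^6 + 2α^4 + α^3 + α^2 + 2α + 2 (mod α^8 + 2α^6 + α^4 + 2α^3 + 2α^2 + α + 1).
Reduced: α^7 + 2α^5 + 2α^3 + 2α^2 + 2.

0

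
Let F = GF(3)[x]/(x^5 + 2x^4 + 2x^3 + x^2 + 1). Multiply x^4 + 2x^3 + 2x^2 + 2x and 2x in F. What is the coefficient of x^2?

2

Multiply in GF(3)[x]: (x^4 + 2x^3 + 2x^2 + 2x)·(2x) = 2x^5 + x^4 + x^3 + x^2.
Reduce using x^5 ≡ x^4 + x^3 + 2x^2 + 2 (mod x^5 + 2x^4 + 2x^3 + x^2 + 1).
Reduced: 2x^2 + 1.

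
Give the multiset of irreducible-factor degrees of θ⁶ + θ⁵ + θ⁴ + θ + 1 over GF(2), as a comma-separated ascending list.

6

Write h(θ) = θ⁶ + θ⁵ + θ⁴ + θ + 1.
Roots in GF(2): h(0) = 1; h(1) = 1.
Complete factorization: h(θ) = (θ⁶ + θ⁵ + θ⁴ + θ + 1).
Factor degrees with multiplicity: 6 = 6.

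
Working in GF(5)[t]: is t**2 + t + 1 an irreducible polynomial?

Yes

Write f(t) = t**2 + t + 1.
Check for roots in GF(5): f(0) = 1; f(1) = 3; f(2) = 2; f(3) = 3; f(4) = 1.
No roots. A degree-2 polynomial over a field with no linear factor is irreducible.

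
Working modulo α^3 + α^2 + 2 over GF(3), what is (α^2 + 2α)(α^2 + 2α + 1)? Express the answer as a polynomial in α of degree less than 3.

Multiply in GF(3)[α]: (α^2 + 2α)·(α^2 + 2α + 1) = α^4 + α^3 + 2α^2 + 2α.
Reduce using α^3 ≡ 2α^2 + 1 (mod α^3 + α^2 + 2).
Reduced: 2α^2.

2α^2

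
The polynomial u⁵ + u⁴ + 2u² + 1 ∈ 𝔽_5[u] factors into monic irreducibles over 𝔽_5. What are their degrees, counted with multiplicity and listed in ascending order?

1, 2, 2

Write h(u) = u⁵ + u⁴ + 2u² + 1.
Roots in 𝔽_5: h(0) = 1; h(1) = 0 → root; h(2) = 2; h(3) = 3; h(4) = 3.
Linear factors from roots: (u - 1).
Complete factorization: h(u) = (u - 1)·(u² - 2u - 1)·(u² - u + 1).
Factor degrees with multiplicity: 1 + 2 + 2 = 5.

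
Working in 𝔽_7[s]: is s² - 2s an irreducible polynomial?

No

Write P(s) = s² - 2s.
Check for roots in 𝔽_7: P(0) = 0 → root; P(1) = 6; P(2) = 0 → root; P(3) = 3; P(4) = 1; P(5) = 1; P(6) = 3.
P(0) = 0, so (s) divides P(s); P is reducible.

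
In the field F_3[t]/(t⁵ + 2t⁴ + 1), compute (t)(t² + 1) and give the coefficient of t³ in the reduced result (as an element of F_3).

Multiply in F_3[t]: (t)·(t² + 1) = t³ + t.
Reduced: t³ + t.

1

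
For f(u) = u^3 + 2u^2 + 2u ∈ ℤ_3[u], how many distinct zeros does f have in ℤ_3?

1

Evaluate at each of the 3 elements of ℤ_3:
f(0) = 0 → root; f(1) = 2; f(2) = 2.
Roots: {0}.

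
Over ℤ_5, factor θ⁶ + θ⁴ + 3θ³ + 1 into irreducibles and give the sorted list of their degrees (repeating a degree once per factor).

Write g(θ) = θ⁶ + θ⁴ + 3θ³ + 1.
Roots in ℤ_5: g(0) = 1; g(1) = 1; g(2) = 0 → root; g(3) = 2; g(4) = 0 → root.
Linear factors from roots: (θ + 3), (θ + 1).
Complete factorization: g(θ) = (θ + 1)·(θ + 3)^2·(θ³ + 3θ² + 4).
Factor degrees with multiplicity: 1 + 1 + 1 + 3 = 6.

1, 1, 1, 3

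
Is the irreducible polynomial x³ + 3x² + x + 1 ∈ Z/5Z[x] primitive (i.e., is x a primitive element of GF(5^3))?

No

Write f(x) = x³ + 3x² + x + 1.
|GF(5^3)^×| = 5^3 − 1 = 124. Prime factorization: 124 = 2^2·31.
f is primitive ⇔ x has order 124 in GF(5)[x]/(f), i.e. x^(124/q) ≠ 1 for each prime q | 124.
x^(62) mod f = 1
x^(4) mod f = 3x² + 2x + 3.
Since x^(62) = 1, the order of x divides 62 < 124; not primitive.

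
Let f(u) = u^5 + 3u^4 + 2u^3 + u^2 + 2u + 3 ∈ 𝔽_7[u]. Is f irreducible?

Check for roots in 𝔽_7: f(0) = 3; f(1) = 5; f(2) = 2; f(3) = 5; f(4) = 1; f(5) = 3; f(6) = 2.
No roots, so no linear factors.
Degree-2 irreducible divisors: test the 21 monic irreducibles of degree 2 over GF(7).
None of them divide f (all give nonzero remainder).
No irreducible factor of degree ≤ 2 exists, so f is irreducible over GF(7).

Yes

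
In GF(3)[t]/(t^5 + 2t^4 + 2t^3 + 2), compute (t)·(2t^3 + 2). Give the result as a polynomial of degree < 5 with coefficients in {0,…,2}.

Multiply in GF(3)[t]: (t)·(2t^3 + 2) = 2t^4 + 2t.
Reduced: 2t^4 + 2t.

2t^4 + 2t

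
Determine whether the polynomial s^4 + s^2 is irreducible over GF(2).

No

Write f(s) = s^4 + s^2.
Check for roots in GF(2): f(0) = 0 → root; f(1) = 0 → root.
f(0) = 0, so (s) divides f(s); f is reducible.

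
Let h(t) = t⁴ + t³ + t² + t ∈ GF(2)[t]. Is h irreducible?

Check for roots in GF(2): h(0) = 0 → root; h(1) = 0 → root.
h(0) = 0, so (t) divides h(t); h is reducible.

No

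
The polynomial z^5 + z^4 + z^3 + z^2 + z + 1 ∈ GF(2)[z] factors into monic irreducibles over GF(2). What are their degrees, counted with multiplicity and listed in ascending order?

Write h(z) = z^5 + z^4 + z^3 + z^2 + z + 1.
Roots in GF(2): h(0) = 1; h(1) = 0 → root.
Linear factors from roots: (z + 1).
Complete factorization: h(z) = (z + 1)·(z^2 + z + 1)^2.
Factor degrees with multiplicity: 1 + 2 + 2 = 5.

1, 2, 2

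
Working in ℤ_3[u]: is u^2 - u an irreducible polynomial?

No

Write g(u) = u^2 - u.
Check for roots in ℤ_3: g(0) = 0 → root; g(1) = 0 → root; g(2) = 2.
g(0) = 0, so (u) divides g(u); g is reducible.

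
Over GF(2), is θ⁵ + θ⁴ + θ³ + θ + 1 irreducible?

Write m(θ) = θ⁵ + θ⁴ + θ³ + θ + 1.
Check for roots in GF(2): m(0) = 1; m(1) = 1.
No roots, so no linear factors.
Monic irreducibles of degree 2 over GF(2): θ² + θ + 1.
None of them divide m (all give nonzero remainder).
No irreducible factor of degree ≤ 2 exists, so m is irreducible over GF(2).

Yes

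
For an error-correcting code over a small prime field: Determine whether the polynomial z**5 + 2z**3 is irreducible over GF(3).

No

Write f(z) = z**5 + 2z**3.
Check for roots in GF(3): f(0) = 0 → root; f(1) = 0 → root; f(2) = 0 → root.
f(0) = 0, so (z) divides f(z); f is reducible.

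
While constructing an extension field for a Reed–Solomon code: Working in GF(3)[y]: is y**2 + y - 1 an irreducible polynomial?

Write P(y) = y**2 + y - 1.
Check for roots in GF(3): P(0) = 2; P(1) = 1; P(2) = 2.
No roots. A degree-2 polynomial over a field with no linear factor is irreducible.

Yes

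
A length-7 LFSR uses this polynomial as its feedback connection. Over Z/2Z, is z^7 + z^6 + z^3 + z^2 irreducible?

Write P(z) = z^7 + z^6 + z^3 + z^2.
Check for roots in Z/2Z: P(0) = 0 → root; P(1) = 0 → root.
P(0) = 0, so (z) divides P(z); P is reducible.

No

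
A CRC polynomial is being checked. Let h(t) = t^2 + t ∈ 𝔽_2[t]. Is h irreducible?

No

Check for roots in 𝔽_2: h(0) = 0 → root; h(1) = 0 → root.
h(0) = 0, so (t) divides h(t); h is reducible.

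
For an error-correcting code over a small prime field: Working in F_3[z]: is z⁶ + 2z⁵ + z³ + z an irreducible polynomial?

No

Write f(z) = z⁶ + 2z⁵ + z³ + z.
Check for roots in F_3: f(0) = 0 → root; f(1) = 2; f(2) = 0 → root.
f(0) = 0, so (z) divides f(z); f is reducible.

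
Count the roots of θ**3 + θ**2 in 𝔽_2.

2

Write h(θ) = θ**3 + θ**2.
Evaluate at each of the 2 elements of 𝔽_2:
h(0) = 0 → root; h(1) = 0 → root.
Roots: {0, 1}.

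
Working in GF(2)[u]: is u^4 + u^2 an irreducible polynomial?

Write h(u) = u^4 + u^2.
Check for roots in GF(2): h(0) = 0 → root; h(1) = 0 → root.
h(0) = 0, so (u) divides h(u); h is reducible.

No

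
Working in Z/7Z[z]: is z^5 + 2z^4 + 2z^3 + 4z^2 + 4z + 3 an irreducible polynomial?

Yes

Write f(z) = z^5 + 2z^4 + 2z^3 + 4z^2 + 4z + 3.
Check for roots in Z/7Z: f(0) = 3; f(1) = 2; f(2) = 2; f(3) = 6; f(4) = 4; f(5) = 2; f(6) = 2.
No roots, so no linear factors.
Degree-2 irreducible divisors: test the 21 monic irreducibles of degree 2 over GF(7).
None of them divide f (all give nonzero remainder).
No irreducible factor of degree ≤ 2 exists, so f is irreducible over GF(7).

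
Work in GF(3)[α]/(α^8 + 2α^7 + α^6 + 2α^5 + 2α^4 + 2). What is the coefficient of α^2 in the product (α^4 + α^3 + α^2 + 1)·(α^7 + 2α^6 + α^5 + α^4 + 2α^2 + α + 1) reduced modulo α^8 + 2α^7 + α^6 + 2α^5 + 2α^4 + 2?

Multiply in GF(3)[α]: (α^4 + α^3 + α^2 + 1)·(α^7 + 2α^6 + α^5 + α^4 + 2α^2 + α + 1) = α^11 + α^9 + α^8 + 2α^6 + α^5 + 2α^4 + 2α^3 + α + 1.
Reduce using α^8 ≡ α^7 + 2α^6 + α^5 + α^4 + 1 (mod α^8 + 2α^7 + α^6 + 2α^5 + 2α^4 + 2).
Reduced: 2α^6 + α^5 + α^4 + α^2 + 2α.

1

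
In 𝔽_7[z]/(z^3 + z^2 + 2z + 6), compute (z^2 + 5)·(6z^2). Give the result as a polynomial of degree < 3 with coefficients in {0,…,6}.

Multiply in 𝔽_7[z]: (z^2 + 5)·(6z^2) = 6z^4 + 2z^2.
Reduce using z^3 ≡ 6z^2 + 5z + 1 (mod z^3 + z^2 + 2z + 6).
Reduced: 3z^2 + 4z + 1.

3z^2 + 4z + 1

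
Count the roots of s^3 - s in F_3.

Write g(s) = s^3 - s.
Evaluate at each of the 3 elements of F_3:
g(0) = 0 → root; g(1) = 0 → root; g(2) = 0 → root.
Roots: {0, 1, 2}.

3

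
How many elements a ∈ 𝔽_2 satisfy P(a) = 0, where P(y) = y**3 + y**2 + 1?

Evaluate at each of the 2 elements of 𝔽_2:
P(0) = 1; P(1) = 1.
No element is a root.

0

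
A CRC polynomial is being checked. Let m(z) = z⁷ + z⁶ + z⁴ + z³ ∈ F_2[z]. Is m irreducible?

No

Check for roots in F_2: m(0) = 0 → root; m(1) = 0 → root.
m(0) = 0, so (z) divides m(z); m is reducible.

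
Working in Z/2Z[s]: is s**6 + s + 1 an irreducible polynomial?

Yes

Write P(s) = s**6 + s + 1.
Check for roots in Z/2Z: P(0) = 1; P(1) = 1.
No roots, so no linear factors.
Monic irreducibles of degree 2 over GF(2): s**2 + s + 1.
None of them divide P (all give nonzero remainder).
Monic irreducibles of degree 3 over GF(2): s**3 + s + 1, s**3 + s**2 + 1.
None of them divide P (all give nonzero remainder).
No irreducible factor of degree ≤ 3 exists, so P is irreducible over GF(2).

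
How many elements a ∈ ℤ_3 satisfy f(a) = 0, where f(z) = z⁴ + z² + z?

Evaluate at each of the 3 elements of ℤ_3:
f(0) = 0 → root; f(1) = 0 → root; f(2) = 1.
Roots: {0, 1}.

2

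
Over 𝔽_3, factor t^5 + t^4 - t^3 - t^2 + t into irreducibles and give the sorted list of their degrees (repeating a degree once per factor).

1, 2, 2

Write g(t) = t^5 + t^4 - t^3 - t^2 + t.
Roots in 𝔽_3: g(0) = 0 → root; g(1) = 1; g(2) = 2.
Linear factors from roots: (t).
Complete factorization: g(t) = (t)·(t^2 - t - 1)^2.
Factor degrees with multiplicity: 1 + 2 + 2 = 5.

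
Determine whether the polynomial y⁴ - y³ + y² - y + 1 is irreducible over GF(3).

Write m(y) = y⁴ - y³ + y² - y + 1.
Check for roots in GF(3): m(0) = 1; m(1) = 1; m(2) = 2.
No roots, so no linear factors.
Monic irreducibles of degree 2 over GF(3): y² + 1, y² + y - 1, y² - y - 1.
None of them divide m (all give nonzero remainder).
No irreducible factor of degree ≤ 2 exists, so m is irreducible over GF(3).

Yes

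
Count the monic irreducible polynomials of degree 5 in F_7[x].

Gauss's count: N_{7}(5) = (1/5) Σ_{d|5} μ(5/d)·7^d.
Divisors of 5: 1, 5; μ(5/d) for each: -1, 1.
Σ = − 7^1 + 7^5 = 16800.
N = 16800/5 = 3360.

3360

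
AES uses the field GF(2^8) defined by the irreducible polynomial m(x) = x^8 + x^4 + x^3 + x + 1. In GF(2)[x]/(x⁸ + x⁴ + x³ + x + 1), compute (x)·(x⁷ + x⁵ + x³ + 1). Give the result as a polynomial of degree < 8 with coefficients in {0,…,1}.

x^6 + x^3 + 1

Multiply in GF(2)[x]: (x)·(x⁷ + x⁵ + x³ + 1) = x⁸ + x⁶ + x⁴ + x.
Reduce using x⁸ ≡ x⁴ + x³ + x + 1 (mod x⁸ + x⁴ + x³ + x + 1).
Reduced: x⁶ + x³ + 1.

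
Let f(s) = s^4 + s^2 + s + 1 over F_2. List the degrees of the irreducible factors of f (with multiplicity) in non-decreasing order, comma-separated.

Roots in F_2: f(0) = 1; f(1) = 0 → root.
Linear factors from roots: (s + 1).
Complete factorization: f(s) = (s + 1)·(s^3 + s^2 + 1).
Factor degrees with multiplicity: 1 + 3 = 4.

1, 3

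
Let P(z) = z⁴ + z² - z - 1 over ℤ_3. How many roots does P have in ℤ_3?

1

Evaluate at each of the 3 elements of ℤ_3:
P(0) = 2; P(1) = 0 → root; P(2) = 2.
Roots: {1}.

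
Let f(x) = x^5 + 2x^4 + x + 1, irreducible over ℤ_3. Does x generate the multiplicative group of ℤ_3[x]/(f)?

|GF(3^5)^×| = 3^5 − 1 = 242. Prime factorization: 242 = 2·11^2.
f is primitive ⇔ x has order 242 in GF(3)[x]/(f), i.e. x^(242/q) ≠ 1 for each prime q | 242.
x^(121) mod f = 2.
x^(22) mod f = x^4 + x^3 + 2x + 1.
None equal 1, so x has full order 242; f is primitive.

Yes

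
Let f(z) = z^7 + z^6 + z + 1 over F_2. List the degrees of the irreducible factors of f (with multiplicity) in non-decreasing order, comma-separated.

Roots in F_2: f(0) = 1; f(1) = 0 → root.
Linear factors from roots: (z + 1).
Complete factorization: f(z) = (z + 1)^3·(z^2 + z + 1)^2.
Factor degrees with multiplicity: 1 + 1 + 1 + 2 + 2 = 7.

1, 1, 1, 2, 2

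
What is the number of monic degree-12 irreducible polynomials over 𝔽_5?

20343700

x^(5^12) − x is the product of all monic irreducibles of degree dividing 12; Möbius inversion gives N = (1/12) Σ μ(12/d)·5^d.
Divisors of 12: 1, 2, 3, 4, 6, 12; μ(12/d) for each: 0, 1, 0, -1, -1, 1.
Σ = 5^2 − 5^4 − 5^6 + 5^12 = 244124400.
N = 244124400/12 = 20343700.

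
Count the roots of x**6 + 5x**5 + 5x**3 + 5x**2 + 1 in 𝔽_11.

Write h(x) = x**6 + 5x**5 + 5x**3 + 5x**2 + 1.
Evaluate at each of the 11 elements of 𝔽_11:
h(0) = 1; h(1) = 6; h(2) = 10; h(3) = 2; h(4) = 3; h(5) = 2; h(6) = 7; h(7) = 2; h(8) = 8; h(9) = 6; h(10) = 8.
No element is a root.

0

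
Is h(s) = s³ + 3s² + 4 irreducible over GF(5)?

Check for roots in GF(5): h(0) = 4; h(1) = 3; h(2) = 4; h(3) = 3; h(4) = 1.
No roots. A degree-3 polynomial over a field with no linear factor is irreducible.

Yes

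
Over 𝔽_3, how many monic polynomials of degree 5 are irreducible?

The number of monic irreducibles of degree 5 over GF(3) is (1/5)·Σ_{d∣5} μ(5/d) 3^d.
Divisors of 5: 1, 5; μ(5/d) for each: -1, 1.
Σ = − 3^1 + 3^5 = 240.
N = 240/5 = 48.

48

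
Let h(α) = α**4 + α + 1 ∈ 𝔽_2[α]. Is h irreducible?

Yes

Check for roots in 𝔽_2: h(0) = 1; h(1) = 1.
No roots, so no linear factors.
Monic irreducibles of degree 2 over GF(2): α**2 + α + 1.
None of them divide h (all give nonzero remainder).
No irreducible factor of degree ≤ 2 exists, so h is irreducible over GF(2).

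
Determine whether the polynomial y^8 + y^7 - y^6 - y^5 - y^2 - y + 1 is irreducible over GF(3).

Yes

Write f(y) = y^8 + y^7 - y^6 - y^5 - y^2 - y + 1.
Check for roots in GF(3): f(0) = 1; f(1) = 2; f(2) = 1.
No roots, so no linear factors.
Monic irreducibles of degree 2 over GF(3): y^2 + 1, y^2 + y - 1, y^2 - y - 1.
None of them divide f (all give nonzero remainder).
Degree-3 irreducible divisors: test the 8 monic irreducibles of degree 3 over GF(3).
None of them divide f (all give nonzero remainder).
Degree-4 irreducible divisors: test the 18 monic irreducibles of degree 4 over GF(3).
None of them divide f (all give nonzero remainder).
No irreducible factor of degree ≤ 4 exists, so f is irreducible over GF(3).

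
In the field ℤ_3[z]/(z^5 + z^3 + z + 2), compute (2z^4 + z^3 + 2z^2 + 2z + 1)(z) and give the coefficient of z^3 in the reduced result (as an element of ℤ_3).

0

Multiply in ℤ_3[z]: (2z^4 + z^3 + 2z^2 + 2z + 1)·(z) = 2z^5 + z^4 + 2z^3 + 2z^2 + z.
Reduce using z^5 ≡ 2z^3 + 2z + 1 (mod z^5 + z^3 + z + 2).
Reduced: z^4 + 2z^2 + 2z + 2.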